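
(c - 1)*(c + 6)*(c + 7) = c^3 + 12*c^2 + 29*c - 42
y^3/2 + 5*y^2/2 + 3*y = y*(y/2 + 1)*(y + 3)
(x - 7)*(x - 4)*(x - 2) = x^3 - 13*x^2 + 50*x - 56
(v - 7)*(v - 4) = v^2 - 11*v + 28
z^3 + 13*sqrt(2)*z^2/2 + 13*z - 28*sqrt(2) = (z - sqrt(2))*(z + 7*sqrt(2)/2)*(z + 4*sqrt(2))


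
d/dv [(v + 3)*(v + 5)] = 2*v + 8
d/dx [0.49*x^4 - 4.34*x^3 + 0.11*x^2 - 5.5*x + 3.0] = 1.96*x^3 - 13.02*x^2 + 0.22*x - 5.5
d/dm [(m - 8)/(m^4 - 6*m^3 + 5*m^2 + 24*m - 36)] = (-3*m^3 + 35*m^2 - 44*m - 52)/(m^7 - 9*m^6 + 19*m^5 + 45*m^4 - 200*m^3 + 72*m^2 + 432*m - 432)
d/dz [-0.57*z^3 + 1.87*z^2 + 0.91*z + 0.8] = -1.71*z^2 + 3.74*z + 0.91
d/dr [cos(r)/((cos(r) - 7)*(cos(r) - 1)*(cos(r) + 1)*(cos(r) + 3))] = (3*cos(r)^4 - 8*cos(r)^3 - 22*cos(r)^2 - 21)/((cos(r) - 7)^2*(cos(r) + 3)^2*sin(r)^3)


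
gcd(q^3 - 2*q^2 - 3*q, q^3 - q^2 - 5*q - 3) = q^2 - 2*q - 3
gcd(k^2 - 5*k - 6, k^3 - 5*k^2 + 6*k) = 1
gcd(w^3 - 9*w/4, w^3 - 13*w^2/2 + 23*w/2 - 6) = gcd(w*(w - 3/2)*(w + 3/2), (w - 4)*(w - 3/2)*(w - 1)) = w - 3/2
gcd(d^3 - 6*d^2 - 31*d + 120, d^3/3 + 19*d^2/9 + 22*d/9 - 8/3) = 1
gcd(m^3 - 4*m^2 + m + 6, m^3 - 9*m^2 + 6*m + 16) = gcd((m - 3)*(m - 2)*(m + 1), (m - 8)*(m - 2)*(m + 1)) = m^2 - m - 2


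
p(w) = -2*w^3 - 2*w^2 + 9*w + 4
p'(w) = -6*w^2 - 4*w + 9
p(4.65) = -198.48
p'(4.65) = -139.34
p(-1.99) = -6.07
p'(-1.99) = -6.80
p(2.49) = -16.87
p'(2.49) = -38.16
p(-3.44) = 30.79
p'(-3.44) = -48.24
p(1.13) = 8.73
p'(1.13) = -3.18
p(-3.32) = 25.26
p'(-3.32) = -43.85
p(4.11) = -131.65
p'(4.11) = -108.79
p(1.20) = 8.46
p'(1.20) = -4.44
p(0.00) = 4.00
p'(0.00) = 9.00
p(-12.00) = 3064.00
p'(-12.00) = -807.00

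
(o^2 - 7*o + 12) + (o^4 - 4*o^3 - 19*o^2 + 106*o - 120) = o^4 - 4*o^3 - 18*o^2 + 99*o - 108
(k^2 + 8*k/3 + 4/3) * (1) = k^2 + 8*k/3 + 4/3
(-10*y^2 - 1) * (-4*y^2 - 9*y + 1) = 40*y^4 + 90*y^3 - 6*y^2 + 9*y - 1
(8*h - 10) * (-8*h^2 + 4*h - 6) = -64*h^3 + 112*h^2 - 88*h + 60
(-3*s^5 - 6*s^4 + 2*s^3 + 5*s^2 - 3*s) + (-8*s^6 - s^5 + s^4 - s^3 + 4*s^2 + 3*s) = -8*s^6 - 4*s^5 - 5*s^4 + s^3 + 9*s^2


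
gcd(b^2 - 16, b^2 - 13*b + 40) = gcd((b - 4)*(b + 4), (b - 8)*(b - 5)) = 1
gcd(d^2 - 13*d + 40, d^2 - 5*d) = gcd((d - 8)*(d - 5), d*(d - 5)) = d - 5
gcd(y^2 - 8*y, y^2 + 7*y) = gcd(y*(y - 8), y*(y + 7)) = y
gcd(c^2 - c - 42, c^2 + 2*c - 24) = c + 6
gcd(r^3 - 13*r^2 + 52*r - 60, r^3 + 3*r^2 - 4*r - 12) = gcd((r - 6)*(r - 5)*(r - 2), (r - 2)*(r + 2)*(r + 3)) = r - 2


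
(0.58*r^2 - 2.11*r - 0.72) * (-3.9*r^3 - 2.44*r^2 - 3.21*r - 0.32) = -2.262*r^5 + 6.8138*r^4 + 6.0946*r^3 + 8.3443*r^2 + 2.9864*r + 0.2304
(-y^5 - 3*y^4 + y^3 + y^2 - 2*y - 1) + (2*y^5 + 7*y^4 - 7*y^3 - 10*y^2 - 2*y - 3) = y^5 + 4*y^4 - 6*y^3 - 9*y^2 - 4*y - 4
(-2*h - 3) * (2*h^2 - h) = -4*h^3 - 4*h^2 + 3*h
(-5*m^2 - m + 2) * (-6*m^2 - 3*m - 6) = 30*m^4 + 21*m^3 + 21*m^2 - 12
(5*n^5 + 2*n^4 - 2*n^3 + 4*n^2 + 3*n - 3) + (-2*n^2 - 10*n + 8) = 5*n^5 + 2*n^4 - 2*n^3 + 2*n^2 - 7*n + 5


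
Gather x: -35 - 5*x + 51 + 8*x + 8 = 3*x + 24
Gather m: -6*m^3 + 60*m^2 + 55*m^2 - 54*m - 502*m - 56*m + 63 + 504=-6*m^3 + 115*m^2 - 612*m + 567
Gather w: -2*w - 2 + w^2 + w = w^2 - w - 2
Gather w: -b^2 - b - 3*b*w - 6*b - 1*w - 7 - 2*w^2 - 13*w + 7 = -b^2 - 7*b - 2*w^2 + w*(-3*b - 14)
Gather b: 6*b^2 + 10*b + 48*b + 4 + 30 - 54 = 6*b^2 + 58*b - 20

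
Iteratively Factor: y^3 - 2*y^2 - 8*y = (y + 2)*(y^2 - 4*y) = (y - 4)*(y + 2)*(y)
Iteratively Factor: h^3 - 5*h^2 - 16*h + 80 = (h - 5)*(h^2 - 16) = (h - 5)*(h + 4)*(h - 4)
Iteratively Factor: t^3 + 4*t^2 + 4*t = (t)*(t^2 + 4*t + 4) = t*(t + 2)*(t + 2)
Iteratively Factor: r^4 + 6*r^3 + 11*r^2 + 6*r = (r)*(r^3 + 6*r^2 + 11*r + 6) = r*(r + 2)*(r^2 + 4*r + 3) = r*(r + 1)*(r + 2)*(r + 3)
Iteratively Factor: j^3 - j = (j)*(j^2 - 1) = j*(j - 1)*(j + 1)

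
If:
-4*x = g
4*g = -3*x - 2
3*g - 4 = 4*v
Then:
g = -8/13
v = -19/13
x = 2/13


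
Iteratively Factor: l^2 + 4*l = (l)*(l + 4)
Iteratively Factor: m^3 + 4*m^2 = (m + 4)*(m^2) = m*(m + 4)*(m)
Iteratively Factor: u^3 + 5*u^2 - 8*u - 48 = (u - 3)*(u^2 + 8*u + 16) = (u - 3)*(u + 4)*(u + 4)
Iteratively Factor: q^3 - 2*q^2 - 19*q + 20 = (q - 5)*(q^2 + 3*q - 4) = (q - 5)*(q + 4)*(q - 1)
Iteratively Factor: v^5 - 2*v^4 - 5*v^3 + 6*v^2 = (v + 2)*(v^4 - 4*v^3 + 3*v^2) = v*(v + 2)*(v^3 - 4*v^2 + 3*v) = v*(v - 1)*(v + 2)*(v^2 - 3*v) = v^2*(v - 1)*(v + 2)*(v - 3)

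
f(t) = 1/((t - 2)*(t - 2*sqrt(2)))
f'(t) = -1/((t - 2)*(t - 2*sqrt(2))^2) - 1/((t - 2)^2*(t - 2*sqrt(2)))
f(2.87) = 27.65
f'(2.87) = -696.84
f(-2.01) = 0.05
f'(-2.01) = 0.02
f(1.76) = 3.90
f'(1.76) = 19.90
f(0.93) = 0.49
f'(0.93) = 0.72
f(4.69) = 0.20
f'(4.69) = -0.18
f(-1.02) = 0.09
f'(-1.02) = 0.05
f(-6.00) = 0.01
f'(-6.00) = 0.00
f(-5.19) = 0.02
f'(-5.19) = 0.00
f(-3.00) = 0.03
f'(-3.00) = 0.01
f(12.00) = 0.01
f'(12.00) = 0.00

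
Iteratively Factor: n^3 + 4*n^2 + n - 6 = (n + 2)*(n^2 + 2*n - 3) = (n + 2)*(n + 3)*(n - 1)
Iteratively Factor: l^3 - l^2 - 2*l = (l)*(l^2 - l - 2) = l*(l + 1)*(l - 2)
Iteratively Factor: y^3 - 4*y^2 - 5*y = (y + 1)*(y^2 - 5*y) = y*(y + 1)*(y - 5)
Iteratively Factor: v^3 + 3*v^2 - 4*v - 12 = (v + 2)*(v^2 + v - 6) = (v + 2)*(v + 3)*(v - 2)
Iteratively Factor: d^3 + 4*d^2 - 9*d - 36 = (d + 3)*(d^2 + d - 12) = (d + 3)*(d + 4)*(d - 3)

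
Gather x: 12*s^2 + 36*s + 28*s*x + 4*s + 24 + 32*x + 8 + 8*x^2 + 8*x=12*s^2 + 40*s + 8*x^2 + x*(28*s + 40) + 32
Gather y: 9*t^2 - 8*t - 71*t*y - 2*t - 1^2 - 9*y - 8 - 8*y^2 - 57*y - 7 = 9*t^2 - 10*t - 8*y^2 + y*(-71*t - 66) - 16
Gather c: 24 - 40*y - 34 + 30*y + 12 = 2 - 10*y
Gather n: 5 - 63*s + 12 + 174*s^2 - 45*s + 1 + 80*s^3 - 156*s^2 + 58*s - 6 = 80*s^3 + 18*s^2 - 50*s + 12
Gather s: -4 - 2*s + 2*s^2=2*s^2 - 2*s - 4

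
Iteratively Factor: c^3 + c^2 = (c + 1)*(c^2) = c*(c + 1)*(c)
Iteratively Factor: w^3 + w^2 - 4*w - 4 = (w + 1)*(w^2 - 4) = (w - 2)*(w + 1)*(w + 2)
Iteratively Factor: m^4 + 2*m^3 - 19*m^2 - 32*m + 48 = (m - 1)*(m^3 + 3*m^2 - 16*m - 48) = (m - 1)*(m + 3)*(m^2 - 16) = (m - 4)*(m - 1)*(m + 3)*(m + 4)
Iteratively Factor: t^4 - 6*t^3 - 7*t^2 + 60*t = (t)*(t^3 - 6*t^2 - 7*t + 60) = t*(t - 4)*(t^2 - 2*t - 15) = t*(t - 5)*(t - 4)*(t + 3)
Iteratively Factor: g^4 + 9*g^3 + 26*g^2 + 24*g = (g + 2)*(g^3 + 7*g^2 + 12*g) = (g + 2)*(g + 3)*(g^2 + 4*g) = (g + 2)*(g + 3)*(g + 4)*(g)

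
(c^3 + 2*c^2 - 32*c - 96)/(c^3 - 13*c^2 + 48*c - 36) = (c^2 + 8*c + 16)/(c^2 - 7*c + 6)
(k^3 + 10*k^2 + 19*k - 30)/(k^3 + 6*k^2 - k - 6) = (k + 5)/(k + 1)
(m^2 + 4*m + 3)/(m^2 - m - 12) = (m + 1)/(m - 4)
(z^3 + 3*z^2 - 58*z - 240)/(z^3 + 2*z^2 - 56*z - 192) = (z + 5)/(z + 4)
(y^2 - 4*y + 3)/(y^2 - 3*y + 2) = (y - 3)/(y - 2)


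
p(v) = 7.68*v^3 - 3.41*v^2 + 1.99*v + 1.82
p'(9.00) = 1806.85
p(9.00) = 5342.24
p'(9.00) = 1806.85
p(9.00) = 5342.24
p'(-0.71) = 18.45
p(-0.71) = -4.06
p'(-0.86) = 24.90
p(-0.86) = -7.30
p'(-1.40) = 56.70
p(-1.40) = -28.72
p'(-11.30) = 3021.03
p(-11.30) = -11537.54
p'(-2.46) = 158.20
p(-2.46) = -138.04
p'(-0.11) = 3.02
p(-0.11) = 1.55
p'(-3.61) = 326.87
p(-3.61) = -411.12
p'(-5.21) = 662.92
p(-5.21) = -1187.22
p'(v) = 23.04*v^2 - 6.82*v + 1.99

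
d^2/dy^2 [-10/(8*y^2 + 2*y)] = 10*(4*y*(4*y + 1) - (8*y + 1)^2)/(y^3*(4*y + 1)^3)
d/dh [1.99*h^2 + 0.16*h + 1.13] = 3.98*h + 0.16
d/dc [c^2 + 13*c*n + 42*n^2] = 2*c + 13*n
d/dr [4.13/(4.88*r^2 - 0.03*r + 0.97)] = (0.1239 - 40.3088*r)/(4.88*r^2 - 0.03*r + 0.97)^2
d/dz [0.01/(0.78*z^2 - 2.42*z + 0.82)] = (0.0242 - 0.0156*z)/(0.78*z^2 - 2.42*z + 0.82)^2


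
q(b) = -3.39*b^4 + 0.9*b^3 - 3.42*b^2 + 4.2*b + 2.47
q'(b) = -13.56*b^3 + 2.7*b^2 - 6.84*b + 4.2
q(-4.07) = -1062.16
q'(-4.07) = 990.97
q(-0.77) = -4.39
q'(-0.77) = 17.26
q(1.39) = -8.54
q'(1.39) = -36.51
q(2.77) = -192.59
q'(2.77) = -282.23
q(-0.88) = -6.52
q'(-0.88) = 21.55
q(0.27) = 3.35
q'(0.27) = 2.28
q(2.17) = -70.49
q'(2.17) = -136.49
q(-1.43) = -27.34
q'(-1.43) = 59.15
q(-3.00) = -339.80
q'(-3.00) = 415.14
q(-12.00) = -72390.65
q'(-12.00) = 23906.76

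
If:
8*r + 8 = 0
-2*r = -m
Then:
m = -2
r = -1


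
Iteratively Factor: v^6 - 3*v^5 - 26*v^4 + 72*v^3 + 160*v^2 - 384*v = (v - 4)*(v^5 + v^4 - 22*v^3 - 16*v^2 + 96*v) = (v - 4)^2*(v^4 + 5*v^3 - 2*v^2 - 24*v) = (v - 4)^2*(v - 2)*(v^3 + 7*v^2 + 12*v) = (v - 4)^2*(v - 2)*(v + 3)*(v^2 + 4*v) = v*(v - 4)^2*(v - 2)*(v + 3)*(v + 4)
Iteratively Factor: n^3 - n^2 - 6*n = (n)*(n^2 - n - 6) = n*(n - 3)*(n + 2)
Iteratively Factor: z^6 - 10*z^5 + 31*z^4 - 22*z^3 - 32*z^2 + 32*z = (z)*(z^5 - 10*z^4 + 31*z^3 - 22*z^2 - 32*z + 32) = z*(z - 1)*(z^4 - 9*z^3 + 22*z^2 - 32) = z*(z - 4)*(z - 1)*(z^3 - 5*z^2 + 2*z + 8) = z*(z - 4)*(z - 2)*(z - 1)*(z^2 - 3*z - 4) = z*(z - 4)^2*(z - 2)*(z - 1)*(z + 1)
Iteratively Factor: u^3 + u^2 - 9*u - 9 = (u + 3)*(u^2 - 2*u - 3) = (u + 1)*(u + 3)*(u - 3)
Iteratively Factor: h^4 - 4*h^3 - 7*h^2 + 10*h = (h - 5)*(h^3 + h^2 - 2*h) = (h - 5)*(h - 1)*(h^2 + 2*h) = h*(h - 5)*(h - 1)*(h + 2)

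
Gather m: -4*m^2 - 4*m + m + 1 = -4*m^2 - 3*m + 1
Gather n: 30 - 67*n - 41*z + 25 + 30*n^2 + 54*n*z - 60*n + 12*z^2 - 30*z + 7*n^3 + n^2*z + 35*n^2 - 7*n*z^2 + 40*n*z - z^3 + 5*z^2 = 7*n^3 + n^2*(z + 65) + n*(-7*z^2 + 94*z - 127) - z^3 + 17*z^2 - 71*z + 55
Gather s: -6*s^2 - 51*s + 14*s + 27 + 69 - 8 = -6*s^2 - 37*s + 88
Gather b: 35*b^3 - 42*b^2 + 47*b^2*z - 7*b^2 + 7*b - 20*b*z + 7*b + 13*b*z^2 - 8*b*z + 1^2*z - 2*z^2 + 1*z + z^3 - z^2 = 35*b^3 + b^2*(47*z - 49) + b*(13*z^2 - 28*z + 14) + z^3 - 3*z^2 + 2*z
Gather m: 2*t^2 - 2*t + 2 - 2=2*t^2 - 2*t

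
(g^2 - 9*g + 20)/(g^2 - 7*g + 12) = (g - 5)/(g - 3)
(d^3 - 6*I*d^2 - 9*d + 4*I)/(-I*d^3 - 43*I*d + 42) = (I*d^3 + 6*d^2 - 9*I*d - 4)/(d^3 + 43*d + 42*I)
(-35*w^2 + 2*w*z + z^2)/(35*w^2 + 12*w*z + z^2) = (-5*w + z)/(5*w + z)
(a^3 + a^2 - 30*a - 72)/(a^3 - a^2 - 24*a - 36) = (a + 4)/(a + 2)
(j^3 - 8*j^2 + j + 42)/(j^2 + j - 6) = (j^3 - 8*j^2 + j + 42)/(j^2 + j - 6)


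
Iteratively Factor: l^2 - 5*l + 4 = (l - 1)*(l - 4)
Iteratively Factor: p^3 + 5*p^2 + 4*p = (p + 1)*(p^2 + 4*p) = p*(p + 1)*(p + 4)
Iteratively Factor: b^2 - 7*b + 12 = (b - 4)*(b - 3)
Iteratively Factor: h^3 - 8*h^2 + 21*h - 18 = (h - 3)*(h^2 - 5*h + 6) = (h - 3)^2*(h - 2)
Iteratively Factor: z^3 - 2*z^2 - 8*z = (z)*(z^2 - 2*z - 8) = z*(z + 2)*(z - 4)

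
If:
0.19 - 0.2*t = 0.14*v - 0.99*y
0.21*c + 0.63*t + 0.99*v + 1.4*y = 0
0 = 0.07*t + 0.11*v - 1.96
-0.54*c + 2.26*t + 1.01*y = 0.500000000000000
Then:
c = -84.56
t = -20.02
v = 30.56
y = 0.08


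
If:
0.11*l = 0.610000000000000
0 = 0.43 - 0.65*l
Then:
No Solution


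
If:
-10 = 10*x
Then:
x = -1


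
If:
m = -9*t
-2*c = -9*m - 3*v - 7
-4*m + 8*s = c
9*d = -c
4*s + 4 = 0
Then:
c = 12*v/17 - 44/17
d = 44/153 - 4*v/51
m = -3*v/17 - 23/17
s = -1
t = v/51 + 23/153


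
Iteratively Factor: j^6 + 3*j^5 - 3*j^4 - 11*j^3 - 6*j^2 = (j)*(j^5 + 3*j^4 - 3*j^3 - 11*j^2 - 6*j) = j^2*(j^4 + 3*j^3 - 3*j^2 - 11*j - 6) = j^2*(j - 2)*(j^3 + 5*j^2 + 7*j + 3) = j^2*(j - 2)*(j + 3)*(j^2 + 2*j + 1) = j^2*(j - 2)*(j + 1)*(j + 3)*(j + 1)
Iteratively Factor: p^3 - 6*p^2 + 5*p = (p)*(p^2 - 6*p + 5) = p*(p - 1)*(p - 5)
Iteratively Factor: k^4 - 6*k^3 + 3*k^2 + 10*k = (k + 1)*(k^3 - 7*k^2 + 10*k) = k*(k + 1)*(k^2 - 7*k + 10) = k*(k - 2)*(k + 1)*(k - 5)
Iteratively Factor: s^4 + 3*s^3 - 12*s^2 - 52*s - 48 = (s - 4)*(s^3 + 7*s^2 + 16*s + 12) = (s - 4)*(s + 2)*(s^2 + 5*s + 6) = (s - 4)*(s + 2)^2*(s + 3)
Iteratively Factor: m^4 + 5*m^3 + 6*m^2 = (m + 2)*(m^3 + 3*m^2) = (m + 2)*(m + 3)*(m^2) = m*(m + 2)*(m + 3)*(m)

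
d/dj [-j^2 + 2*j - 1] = 2 - 2*j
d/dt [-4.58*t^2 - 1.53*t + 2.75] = -9.16*t - 1.53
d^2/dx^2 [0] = 0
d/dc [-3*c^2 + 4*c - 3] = 4 - 6*c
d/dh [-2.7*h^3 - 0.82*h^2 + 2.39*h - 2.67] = -8.1*h^2 - 1.64*h + 2.39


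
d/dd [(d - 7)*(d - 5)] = 2*d - 12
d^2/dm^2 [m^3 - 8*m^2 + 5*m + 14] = 6*m - 16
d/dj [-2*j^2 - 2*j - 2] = -4*j - 2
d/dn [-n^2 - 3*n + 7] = -2*n - 3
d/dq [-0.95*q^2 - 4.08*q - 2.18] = -1.9*q - 4.08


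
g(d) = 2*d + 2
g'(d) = 2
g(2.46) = 6.92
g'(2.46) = 2.00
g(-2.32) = -2.64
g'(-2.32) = 2.00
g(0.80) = 3.60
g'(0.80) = 2.00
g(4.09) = 10.18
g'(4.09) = 2.00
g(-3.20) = -4.40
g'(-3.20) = 2.00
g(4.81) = 11.62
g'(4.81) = 2.00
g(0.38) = 2.76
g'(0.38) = 2.00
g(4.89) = 11.78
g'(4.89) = 2.00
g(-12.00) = -22.00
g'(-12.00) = 2.00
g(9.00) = 20.00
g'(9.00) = 2.00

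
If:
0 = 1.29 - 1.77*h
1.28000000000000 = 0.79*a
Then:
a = 1.62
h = 0.73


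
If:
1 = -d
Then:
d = -1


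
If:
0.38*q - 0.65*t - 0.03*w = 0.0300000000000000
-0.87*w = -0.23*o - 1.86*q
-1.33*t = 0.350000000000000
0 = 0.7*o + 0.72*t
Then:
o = 0.27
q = -0.44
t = -0.26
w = -0.87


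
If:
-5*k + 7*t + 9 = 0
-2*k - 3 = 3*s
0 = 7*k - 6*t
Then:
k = -54/19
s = 17/19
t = -63/19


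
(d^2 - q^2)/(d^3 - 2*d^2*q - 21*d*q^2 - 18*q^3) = (-d + q)/(-d^2 + 3*d*q + 18*q^2)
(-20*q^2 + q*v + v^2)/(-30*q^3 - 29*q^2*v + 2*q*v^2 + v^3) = (20*q^2 - q*v - v^2)/(30*q^3 + 29*q^2*v - 2*q*v^2 - v^3)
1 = 1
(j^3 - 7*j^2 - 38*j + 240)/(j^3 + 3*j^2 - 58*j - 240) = (j - 5)/(j + 5)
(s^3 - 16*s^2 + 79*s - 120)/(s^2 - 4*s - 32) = (s^2 - 8*s + 15)/(s + 4)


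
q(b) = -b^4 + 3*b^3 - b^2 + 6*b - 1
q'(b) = -4*b^3 + 9*b^2 - 2*b + 6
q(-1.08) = -13.79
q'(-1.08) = 23.70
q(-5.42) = -1403.53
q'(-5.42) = 918.11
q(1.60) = 11.77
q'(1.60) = 9.46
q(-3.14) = -219.79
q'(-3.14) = 224.85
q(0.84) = 4.61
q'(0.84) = 8.30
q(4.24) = -88.06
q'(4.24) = -145.58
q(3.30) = -2.87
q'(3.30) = -46.34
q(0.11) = -0.35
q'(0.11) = 5.88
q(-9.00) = -8884.00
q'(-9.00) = 3669.00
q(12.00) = -15625.00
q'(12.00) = -5634.00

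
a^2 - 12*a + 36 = (a - 6)^2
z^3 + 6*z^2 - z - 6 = (z - 1)*(z + 1)*(z + 6)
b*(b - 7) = b^2 - 7*b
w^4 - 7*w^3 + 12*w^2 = w^2*(w - 4)*(w - 3)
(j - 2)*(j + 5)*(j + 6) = j^3 + 9*j^2 + 8*j - 60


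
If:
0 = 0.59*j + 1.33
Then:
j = -2.25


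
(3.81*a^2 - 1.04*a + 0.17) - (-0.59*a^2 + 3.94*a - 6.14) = 4.4*a^2 - 4.98*a + 6.31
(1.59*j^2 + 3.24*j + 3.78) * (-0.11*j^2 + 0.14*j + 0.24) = -0.1749*j^4 - 0.1338*j^3 + 0.4194*j^2 + 1.3068*j + 0.9072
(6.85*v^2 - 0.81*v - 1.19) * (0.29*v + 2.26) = 1.9865*v^3 + 15.2461*v^2 - 2.1757*v - 2.6894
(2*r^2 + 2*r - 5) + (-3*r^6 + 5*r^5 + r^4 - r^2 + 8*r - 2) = -3*r^6 + 5*r^5 + r^4 + r^2 + 10*r - 7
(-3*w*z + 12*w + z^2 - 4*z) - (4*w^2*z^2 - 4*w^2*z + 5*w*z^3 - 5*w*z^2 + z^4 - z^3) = -4*w^2*z^2 + 4*w^2*z - 5*w*z^3 + 5*w*z^2 - 3*w*z + 12*w - z^4 + z^3 + z^2 - 4*z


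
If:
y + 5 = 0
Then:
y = -5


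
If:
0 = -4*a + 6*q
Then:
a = 3*q/2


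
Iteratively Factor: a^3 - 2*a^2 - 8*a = (a - 4)*(a^2 + 2*a) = a*(a - 4)*(a + 2)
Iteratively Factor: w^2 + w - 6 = (w + 3)*(w - 2)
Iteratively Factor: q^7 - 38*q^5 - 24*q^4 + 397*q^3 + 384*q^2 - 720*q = (q - 1)*(q^6 + q^5 - 37*q^4 - 61*q^3 + 336*q^2 + 720*q) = q*(q - 1)*(q^5 + q^4 - 37*q^3 - 61*q^2 + 336*q + 720) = q*(q - 1)*(q + 3)*(q^4 - 2*q^3 - 31*q^2 + 32*q + 240) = q*(q - 5)*(q - 1)*(q + 3)*(q^3 + 3*q^2 - 16*q - 48) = q*(q - 5)*(q - 1)*(q + 3)^2*(q^2 - 16) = q*(q - 5)*(q - 4)*(q - 1)*(q + 3)^2*(q + 4)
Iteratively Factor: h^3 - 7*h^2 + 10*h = (h - 5)*(h^2 - 2*h) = h*(h - 5)*(h - 2)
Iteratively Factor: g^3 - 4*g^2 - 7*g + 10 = (g - 1)*(g^2 - 3*g - 10) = (g - 1)*(g + 2)*(g - 5)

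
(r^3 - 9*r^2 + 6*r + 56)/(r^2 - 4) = (r^2 - 11*r + 28)/(r - 2)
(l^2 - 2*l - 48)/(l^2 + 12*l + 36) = (l - 8)/(l + 6)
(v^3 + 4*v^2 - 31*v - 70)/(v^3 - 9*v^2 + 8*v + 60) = (v + 7)/(v - 6)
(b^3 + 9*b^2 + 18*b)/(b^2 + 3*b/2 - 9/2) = 2*b*(b + 6)/(2*b - 3)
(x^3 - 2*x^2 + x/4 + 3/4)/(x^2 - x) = x - 1 - 3/(4*x)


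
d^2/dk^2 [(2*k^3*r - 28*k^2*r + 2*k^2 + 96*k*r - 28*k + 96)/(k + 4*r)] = 4*(k^3*r + 12*k^2*r^2 + 48*k*r^3 - 224*r^3 - 176*r^2 + 56*r + 48)/(k^3 + 12*k^2*r + 48*k*r^2 + 64*r^3)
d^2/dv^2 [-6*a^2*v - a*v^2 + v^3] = -2*a + 6*v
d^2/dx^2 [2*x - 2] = 0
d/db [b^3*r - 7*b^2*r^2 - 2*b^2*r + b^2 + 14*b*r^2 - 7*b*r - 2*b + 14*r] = 3*b^2*r - 14*b*r^2 - 4*b*r + 2*b + 14*r^2 - 7*r - 2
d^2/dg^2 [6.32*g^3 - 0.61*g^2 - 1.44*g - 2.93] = 37.92*g - 1.22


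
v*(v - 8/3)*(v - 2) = v^3 - 14*v^2/3 + 16*v/3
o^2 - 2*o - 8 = (o - 4)*(o + 2)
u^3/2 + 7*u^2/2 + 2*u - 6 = (u/2 + 1)*(u - 1)*(u + 6)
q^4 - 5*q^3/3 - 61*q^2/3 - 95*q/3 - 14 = (q - 6)*(q + 1)^2*(q + 7/3)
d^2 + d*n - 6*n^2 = (d - 2*n)*(d + 3*n)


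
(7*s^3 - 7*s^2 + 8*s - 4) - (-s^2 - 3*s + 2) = 7*s^3 - 6*s^2 + 11*s - 6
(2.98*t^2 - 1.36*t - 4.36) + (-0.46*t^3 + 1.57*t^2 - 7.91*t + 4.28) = -0.46*t^3 + 4.55*t^2 - 9.27*t - 0.0800000000000001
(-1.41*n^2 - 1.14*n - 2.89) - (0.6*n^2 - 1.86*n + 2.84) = -2.01*n^2 + 0.72*n - 5.73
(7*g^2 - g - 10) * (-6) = -42*g^2 + 6*g + 60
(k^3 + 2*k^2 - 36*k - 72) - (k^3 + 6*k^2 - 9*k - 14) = -4*k^2 - 27*k - 58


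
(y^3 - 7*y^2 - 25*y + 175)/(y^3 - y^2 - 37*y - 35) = (y - 5)/(y + 1)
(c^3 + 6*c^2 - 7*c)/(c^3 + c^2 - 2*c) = (c + 7)/(c + 2)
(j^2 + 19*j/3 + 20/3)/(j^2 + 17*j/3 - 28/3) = (3*j^2 + 19*j + 20)/(3*j^2 + 17*j - 28)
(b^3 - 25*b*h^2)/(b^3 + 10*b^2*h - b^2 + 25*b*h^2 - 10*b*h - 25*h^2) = b*(b - 5*h)/(b^2 + 5*b*h - b - 5*h)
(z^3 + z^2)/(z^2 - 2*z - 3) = z^2/(z - 3)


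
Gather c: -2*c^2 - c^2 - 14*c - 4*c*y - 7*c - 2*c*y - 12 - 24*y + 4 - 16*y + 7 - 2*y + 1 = -3*c^2 + c*(-6*y - 21) - 42*y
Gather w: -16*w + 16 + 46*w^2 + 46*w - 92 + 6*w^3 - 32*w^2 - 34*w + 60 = 6*w^3 + 14*w^2 - 4*w - 16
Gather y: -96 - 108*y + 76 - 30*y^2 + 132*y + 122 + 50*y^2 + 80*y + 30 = 20*y^2 + 104*y + 132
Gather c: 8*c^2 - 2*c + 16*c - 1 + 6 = 8*c^2 + 14*c + 5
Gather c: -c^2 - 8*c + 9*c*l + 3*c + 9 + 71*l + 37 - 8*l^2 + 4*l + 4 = -c^2 + c*(9*l - 5) - 8*l^2 + 75*l + 50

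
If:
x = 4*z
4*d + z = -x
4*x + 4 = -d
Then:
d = 20/59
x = -64/59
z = -16/59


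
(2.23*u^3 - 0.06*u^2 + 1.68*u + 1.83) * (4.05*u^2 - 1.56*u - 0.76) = 9.0315*u^5 - 3.7218*u^4 + 5.2028*u^3 + 4.8363*u^2 - 4.1316*u - 1.3908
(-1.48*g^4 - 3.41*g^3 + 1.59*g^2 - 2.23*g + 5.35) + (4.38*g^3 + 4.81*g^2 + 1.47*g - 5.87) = -1.48*g^4 + 0.97*g^3 + 6.4*g^2 - 0.76*g - 0.52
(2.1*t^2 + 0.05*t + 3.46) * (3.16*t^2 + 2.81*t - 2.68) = 6.636*t^4 + 6.059*t^3 + 5.4461*t^2 + 9.5886*t - 9.2728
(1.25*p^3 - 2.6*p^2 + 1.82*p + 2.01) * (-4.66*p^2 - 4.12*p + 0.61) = -5.825*p^5 + 6.966*p^4 + 2.9933*p^3 - 18.451*p^2 - 7.171*p + 1.2261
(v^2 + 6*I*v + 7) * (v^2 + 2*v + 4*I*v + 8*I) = v^4 + 2*v^3 + 10*I*v^3 - 17*v^2 + 20*I*v^2 - 34*v + 28*I*v + 56*I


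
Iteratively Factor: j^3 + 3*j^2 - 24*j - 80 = (j + 4)*(j^2 - j - 20) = (j - 5)*(j + 4)*(j + 4)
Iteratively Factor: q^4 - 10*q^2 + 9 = (q + 3)*(q^3 - 3*q^2 - q + 3) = (q + 1)*(q + 3)*(q^2 - 4*q + 3) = (q - 3)*(q + 1)*(q + 3)*(q - 1)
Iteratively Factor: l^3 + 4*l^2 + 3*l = (l + 3)*(l^2 + l) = l*(l + 3)*(l + 1)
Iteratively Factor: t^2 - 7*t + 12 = (t - 3)*(t - 4)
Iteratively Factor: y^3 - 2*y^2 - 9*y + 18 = (y - 3)*(y^2 + y - 6) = (y - 3)*(y - 2)*(y + 3)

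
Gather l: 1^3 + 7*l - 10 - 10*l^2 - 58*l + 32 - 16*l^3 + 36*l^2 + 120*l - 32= -16*l^3 + 26*l^2 + 69*l - 9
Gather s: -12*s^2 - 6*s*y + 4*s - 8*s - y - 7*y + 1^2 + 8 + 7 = -12*s^2 + s*(-6*y - 4) - 8*y + 16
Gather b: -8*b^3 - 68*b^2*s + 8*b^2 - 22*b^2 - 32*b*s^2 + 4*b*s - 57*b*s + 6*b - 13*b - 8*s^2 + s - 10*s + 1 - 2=-8*b^3 + b^2*(-68*s - 14) + b*(-32*s^2 - 53*s - 7) - 8*s^2 - 9*s - 1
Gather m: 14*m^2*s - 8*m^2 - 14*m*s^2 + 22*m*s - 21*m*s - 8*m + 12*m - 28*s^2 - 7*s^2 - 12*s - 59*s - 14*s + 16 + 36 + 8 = m^2*(14*s - 8) + m*(-14*s^2 + s + 4) - 35*s^2 - 85*s + 60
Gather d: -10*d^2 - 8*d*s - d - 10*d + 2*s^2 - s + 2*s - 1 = -10*d^2 + d*(-8*s - 11) + 2*s^2 + s - 1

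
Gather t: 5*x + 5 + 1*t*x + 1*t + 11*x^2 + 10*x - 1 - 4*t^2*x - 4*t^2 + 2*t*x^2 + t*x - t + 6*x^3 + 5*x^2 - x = t^2*(-4*x - 4) + t*(2*x^2 + 2*x) + 6*x^3 + 16*x^2 + 14*x + 4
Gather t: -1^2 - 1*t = -t - 1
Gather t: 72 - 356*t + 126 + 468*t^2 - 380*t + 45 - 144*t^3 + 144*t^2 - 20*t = -144*t^3 + 612*t^2 - 756*t + 243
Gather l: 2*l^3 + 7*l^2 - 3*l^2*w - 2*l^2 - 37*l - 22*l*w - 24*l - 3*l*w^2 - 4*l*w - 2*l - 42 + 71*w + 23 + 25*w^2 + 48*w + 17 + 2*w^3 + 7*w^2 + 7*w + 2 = 2*l^3 + l^2*(5 - 3*w) + l*(-3*w^2 - 26*w - 63) + 2*w^3 + 32*w^2 + 126*w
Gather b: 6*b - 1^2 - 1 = 6*b - 2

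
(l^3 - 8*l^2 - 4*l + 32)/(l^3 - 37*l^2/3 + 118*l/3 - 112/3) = 3*(l + 2)/(3*l - 7)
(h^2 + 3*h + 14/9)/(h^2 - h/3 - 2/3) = (h + 7/3)/(h - 1)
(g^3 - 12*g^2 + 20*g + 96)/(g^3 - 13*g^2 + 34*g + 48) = (g + 2)/(g + 1)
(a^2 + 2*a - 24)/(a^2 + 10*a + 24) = (a - 4)/(a + 4)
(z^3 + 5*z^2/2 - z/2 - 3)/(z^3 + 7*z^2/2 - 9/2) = (z + 2)/(z + 3)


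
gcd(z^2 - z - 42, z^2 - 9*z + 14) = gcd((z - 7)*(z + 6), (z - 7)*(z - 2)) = z - 7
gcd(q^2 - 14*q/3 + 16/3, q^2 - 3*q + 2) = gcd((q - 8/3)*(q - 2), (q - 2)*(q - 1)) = q - 2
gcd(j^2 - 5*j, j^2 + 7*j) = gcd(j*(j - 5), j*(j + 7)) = j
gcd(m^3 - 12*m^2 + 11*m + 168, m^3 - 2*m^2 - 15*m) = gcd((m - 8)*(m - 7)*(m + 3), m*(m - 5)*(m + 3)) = m + 3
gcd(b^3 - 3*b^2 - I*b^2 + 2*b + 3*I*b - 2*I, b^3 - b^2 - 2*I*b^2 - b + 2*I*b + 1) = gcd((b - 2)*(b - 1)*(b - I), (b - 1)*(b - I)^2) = b^2 + b*(-1 - I) + I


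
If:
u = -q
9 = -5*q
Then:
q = -9/5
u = 9/5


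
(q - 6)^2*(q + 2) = q^3 - 10*q^2 + 12*q + 72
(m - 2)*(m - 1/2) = m^2 - 5*m/2 + 1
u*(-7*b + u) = -7*b*u + u^2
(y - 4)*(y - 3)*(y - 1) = y^3 - 8*y^2 + 19*y - 12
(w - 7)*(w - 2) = w^2 - 9*w + 14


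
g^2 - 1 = (g - 1)*(g + 1)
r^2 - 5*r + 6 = (r - 3)*(r - 2)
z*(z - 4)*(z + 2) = z^3 - 2*z^2 - 8*z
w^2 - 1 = (w - 1)*(w + 1)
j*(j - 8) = j^2 - 8*j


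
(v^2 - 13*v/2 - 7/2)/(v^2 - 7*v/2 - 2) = (v - 7)/(v - 4)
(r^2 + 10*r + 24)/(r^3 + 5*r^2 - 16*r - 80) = (r + 6)/(r^2 + r - 20)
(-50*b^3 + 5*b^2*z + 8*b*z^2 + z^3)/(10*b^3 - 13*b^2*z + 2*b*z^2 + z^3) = (5*b + z)/(-b + z)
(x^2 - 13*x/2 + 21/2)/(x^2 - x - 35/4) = 2*(x - 3)/(2*x + 5)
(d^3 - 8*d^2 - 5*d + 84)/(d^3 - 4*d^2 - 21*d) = (d - 4)/d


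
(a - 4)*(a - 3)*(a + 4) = a^3 - 3*a^2 - 16*a + 48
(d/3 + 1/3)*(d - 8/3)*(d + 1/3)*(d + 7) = d^4/3 + 17*d^3/9 - 113*d^2/27 - 211*d/27 - 56/27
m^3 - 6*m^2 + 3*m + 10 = (m - 5)*(m - 2)*(m + 1)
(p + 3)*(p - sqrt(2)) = p^2 - sqrt(2)*p + 3*p - 3*sqrt(2)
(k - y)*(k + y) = k^2 - y^2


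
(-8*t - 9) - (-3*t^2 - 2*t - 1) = 3*t^2 - 6*t - 8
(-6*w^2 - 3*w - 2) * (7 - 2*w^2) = 12*w^4 + 6*w^3 - 38*w^2 - 21*w - 14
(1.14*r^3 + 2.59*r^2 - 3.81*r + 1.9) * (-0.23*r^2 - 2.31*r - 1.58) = -0.2622*r^5 - 3.2291*r^4 - 6.9078*r^3 + 4.2719*r^2 + 1.6308*r - 3.002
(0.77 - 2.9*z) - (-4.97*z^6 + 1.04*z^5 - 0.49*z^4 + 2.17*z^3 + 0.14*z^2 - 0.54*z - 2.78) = 4.97*z^6 - 1.04*z^5 + 0.49*z^4 - 2.17*z^3 - 0.14*z^2 - 2.36*z + 3.55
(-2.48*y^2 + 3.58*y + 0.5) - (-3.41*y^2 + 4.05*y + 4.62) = 0.93*y^2 - 0.47*y - 4.12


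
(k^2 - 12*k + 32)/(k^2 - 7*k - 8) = (k - 4)/(k + 1)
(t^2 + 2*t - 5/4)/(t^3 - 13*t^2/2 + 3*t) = (t + 5/2)/(t*(t - 6))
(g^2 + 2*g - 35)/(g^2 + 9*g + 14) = (g - 5)/(g + 2)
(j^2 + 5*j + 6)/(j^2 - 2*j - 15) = (j + 2)/(j - 5)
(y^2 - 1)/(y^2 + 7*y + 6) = (y - 1)/(y + 6)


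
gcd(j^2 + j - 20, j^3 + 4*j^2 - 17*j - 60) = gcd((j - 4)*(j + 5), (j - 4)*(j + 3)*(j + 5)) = j^2 + j - 20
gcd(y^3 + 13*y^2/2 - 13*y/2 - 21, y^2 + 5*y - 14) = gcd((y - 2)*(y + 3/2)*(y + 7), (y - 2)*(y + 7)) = y^2 + 5*y - 14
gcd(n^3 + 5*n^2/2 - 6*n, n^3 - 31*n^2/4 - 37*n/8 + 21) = n - 3/2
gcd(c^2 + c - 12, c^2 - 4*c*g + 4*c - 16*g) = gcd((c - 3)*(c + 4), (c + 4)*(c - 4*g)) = c + 4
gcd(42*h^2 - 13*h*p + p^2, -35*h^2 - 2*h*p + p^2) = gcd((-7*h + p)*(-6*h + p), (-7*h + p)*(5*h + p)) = -7*h + p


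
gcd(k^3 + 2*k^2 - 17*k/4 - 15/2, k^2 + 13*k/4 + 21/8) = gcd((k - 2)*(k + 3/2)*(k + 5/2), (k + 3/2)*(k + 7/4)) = k + 3/2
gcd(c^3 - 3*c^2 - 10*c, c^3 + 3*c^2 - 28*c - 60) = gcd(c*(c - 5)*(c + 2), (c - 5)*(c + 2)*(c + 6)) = c^2 - 3*c - 10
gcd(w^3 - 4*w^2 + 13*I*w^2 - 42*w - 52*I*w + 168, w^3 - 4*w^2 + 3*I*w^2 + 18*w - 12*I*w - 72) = w^2 + w*(-4 + 6*I) - 24*I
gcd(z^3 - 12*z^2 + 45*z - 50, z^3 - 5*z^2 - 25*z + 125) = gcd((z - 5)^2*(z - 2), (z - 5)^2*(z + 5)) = z^2 - 10*z + 25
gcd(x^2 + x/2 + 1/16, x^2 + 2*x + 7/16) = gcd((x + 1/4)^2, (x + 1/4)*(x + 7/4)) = x + 1/4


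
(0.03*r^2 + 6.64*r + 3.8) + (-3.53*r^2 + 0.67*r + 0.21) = -3.5*r^2 + 7.31*r + 4.01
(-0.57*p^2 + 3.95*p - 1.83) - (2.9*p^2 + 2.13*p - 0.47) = -3.47*p^2 + 1.82*p - 1.36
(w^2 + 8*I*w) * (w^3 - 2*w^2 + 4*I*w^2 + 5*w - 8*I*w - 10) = w^5 - 2*w^4 + 12*I*w^4 - 27*w^3 - 24*I*w^3 + 54*w^2 + 40*I*w^2 - 80*I*w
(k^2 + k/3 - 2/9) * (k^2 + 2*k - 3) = k^4 + 7*k^3/3 - 23*k^2/9 - 13*k/9 + 2/3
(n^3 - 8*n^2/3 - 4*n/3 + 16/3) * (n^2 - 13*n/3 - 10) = n^5 - 7*n^4 + 2*n^3/9 + 340*n^2/9 - 88*n/9 - 160/3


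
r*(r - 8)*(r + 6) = r^3 - 2*r^2 - 48*r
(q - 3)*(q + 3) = q^2 - 9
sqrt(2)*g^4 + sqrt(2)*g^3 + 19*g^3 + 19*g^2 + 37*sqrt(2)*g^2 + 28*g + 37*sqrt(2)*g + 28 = (g + 1)*(g + 2*sqrt(2))*(g + 7*sqrt(2))*(sqrt(2)*g + 1)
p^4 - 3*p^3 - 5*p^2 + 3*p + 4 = (p - 4)*(p - 1)*(p + 1)^2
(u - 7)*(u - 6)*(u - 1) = u^3 - 14*u^2 + 55*u - 42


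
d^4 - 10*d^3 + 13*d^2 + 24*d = d*(d - 8)*(d - 3)*(d + 1)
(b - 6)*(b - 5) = b^2 - 11*b + 30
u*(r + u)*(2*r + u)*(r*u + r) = 2*r^3*u^2 + 2*r^3*u + 3*r^2*u^3 + 3*r^2*u^2 + r*u^4 + r*u^3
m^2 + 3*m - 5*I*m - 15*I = (m + 3)*(m - 5*I)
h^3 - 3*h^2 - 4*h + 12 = (h - 3)*(h - 2)*(h + 2)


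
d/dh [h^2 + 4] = 2*h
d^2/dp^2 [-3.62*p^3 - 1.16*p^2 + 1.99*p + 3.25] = -21.72*p - 2.32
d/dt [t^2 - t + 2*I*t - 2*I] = 2*t - 1 + 2*I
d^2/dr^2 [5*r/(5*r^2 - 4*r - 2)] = 10*(-4*r*(5*r - 2)^2 + (4 - 15*r)*(-5*r^2 + 4*r + 2))/(-5*r^2 + 4*r + 2)^3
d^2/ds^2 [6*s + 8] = 0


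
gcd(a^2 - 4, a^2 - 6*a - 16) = a + 2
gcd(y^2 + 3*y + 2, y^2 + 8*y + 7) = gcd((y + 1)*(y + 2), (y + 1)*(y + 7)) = y + 1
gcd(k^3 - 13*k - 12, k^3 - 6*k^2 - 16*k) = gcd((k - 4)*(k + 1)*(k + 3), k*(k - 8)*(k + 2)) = 1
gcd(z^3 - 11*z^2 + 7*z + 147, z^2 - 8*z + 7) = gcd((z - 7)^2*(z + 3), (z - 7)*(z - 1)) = z - 7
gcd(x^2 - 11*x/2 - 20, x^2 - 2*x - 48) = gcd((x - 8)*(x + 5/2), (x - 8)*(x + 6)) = x - 8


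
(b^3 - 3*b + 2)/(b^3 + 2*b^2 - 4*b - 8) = (b^2 - 2*b + 1)/(b^2 - 4)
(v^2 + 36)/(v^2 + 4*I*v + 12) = (v - 6*I)/(v - 2*I)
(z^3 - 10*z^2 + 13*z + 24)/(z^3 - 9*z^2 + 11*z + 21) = (z - 8)/(z - 7)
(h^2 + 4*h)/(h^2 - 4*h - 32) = h/(h - 8)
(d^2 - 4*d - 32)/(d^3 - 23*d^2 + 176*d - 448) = (d + 4)/(d^2 - 15*d + 56)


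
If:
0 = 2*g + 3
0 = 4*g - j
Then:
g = -3/2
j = -6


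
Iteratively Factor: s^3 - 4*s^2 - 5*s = (s - 5)*(s^2 + s) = (s - 5)*(s + 1)*(s)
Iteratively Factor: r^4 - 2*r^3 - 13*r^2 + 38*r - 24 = (r - 3)*(r^3 + r^2 - 10*r + 8) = (r - 3)*(r + 4)*(r^2 - 3*r + 2) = (r - 3)*(r - 2)*(r + 4)*(r - 1)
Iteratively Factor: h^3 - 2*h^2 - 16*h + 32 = (h - 4)*(h^2 + 2*h - 8) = (h - 4)*(h - 2)*(h + 4)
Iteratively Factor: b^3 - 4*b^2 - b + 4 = (b + 1)*(b^2 - 5*b + 4) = (b - 4)*(b + 1)*(b - 1)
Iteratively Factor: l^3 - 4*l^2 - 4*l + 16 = (l + 2)*(l^2 - 6*l + 8) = (l - 2)*(l + 2)*(l - 4)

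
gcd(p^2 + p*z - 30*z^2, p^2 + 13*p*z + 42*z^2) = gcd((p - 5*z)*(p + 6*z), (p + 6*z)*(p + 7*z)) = p + 6*z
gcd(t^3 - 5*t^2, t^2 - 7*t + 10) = t - 5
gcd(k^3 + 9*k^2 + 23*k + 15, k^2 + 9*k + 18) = k + 3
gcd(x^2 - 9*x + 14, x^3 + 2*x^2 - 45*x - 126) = x - 7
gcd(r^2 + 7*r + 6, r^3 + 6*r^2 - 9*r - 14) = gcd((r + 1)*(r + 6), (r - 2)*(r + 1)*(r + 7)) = r + 1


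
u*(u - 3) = u^2 - 3*u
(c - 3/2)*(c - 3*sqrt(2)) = c^2 - 3*sqrt(2)*c - 3*c/2 + 9*sqrt(2)/2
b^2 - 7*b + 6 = (b - 6)*(b - 1)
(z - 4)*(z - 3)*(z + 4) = z^3 - 3*z^2 - 16*z + 48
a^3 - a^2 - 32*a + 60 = (a - 5)*(a - 2)*(a + 6)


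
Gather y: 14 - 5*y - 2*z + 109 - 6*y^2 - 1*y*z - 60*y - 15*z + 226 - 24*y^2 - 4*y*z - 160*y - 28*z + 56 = -30*y^2 + y*(-5*z - 225) - 45*z + 405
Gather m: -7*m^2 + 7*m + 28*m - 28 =-7*m^2 + 35*m - 28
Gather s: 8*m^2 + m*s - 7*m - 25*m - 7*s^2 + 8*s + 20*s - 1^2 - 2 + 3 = 8*m^2 - 32*m - 7*s^2 + s*(m + 28)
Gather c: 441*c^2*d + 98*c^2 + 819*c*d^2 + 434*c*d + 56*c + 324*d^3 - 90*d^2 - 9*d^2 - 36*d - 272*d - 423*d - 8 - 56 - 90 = c^2*(441*d + 98) + c*(819*d^2 + 434*d + 56) + 324*d^3 - 99*d^2 - 731*d - 154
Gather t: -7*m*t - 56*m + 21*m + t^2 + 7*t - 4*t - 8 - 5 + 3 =-35*m + t^2 + t*(3 - 7*m) - 10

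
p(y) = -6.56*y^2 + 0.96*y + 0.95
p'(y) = 0.96 - 13.12*y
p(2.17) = -27.86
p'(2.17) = -27.51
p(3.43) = -72.93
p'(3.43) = -44.04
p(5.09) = -164.12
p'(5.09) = -65.82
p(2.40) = -34.53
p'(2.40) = -30.53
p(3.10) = -59.12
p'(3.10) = -39.71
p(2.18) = -28.13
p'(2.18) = -27.64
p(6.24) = -248.49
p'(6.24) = -80.91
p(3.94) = -97.10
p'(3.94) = -50.73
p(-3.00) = -60.97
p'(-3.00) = 40.32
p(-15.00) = -1489.45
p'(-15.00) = 197.76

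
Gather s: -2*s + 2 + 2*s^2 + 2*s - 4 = 2*s^2 - 2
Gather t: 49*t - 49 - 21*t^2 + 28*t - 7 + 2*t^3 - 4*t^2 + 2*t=2*t^3 - 25*t^2 + 79*t - 56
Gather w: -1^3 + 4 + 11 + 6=20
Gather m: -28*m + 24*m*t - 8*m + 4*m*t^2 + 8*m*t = m*(4*t^2 + 32*t - 36)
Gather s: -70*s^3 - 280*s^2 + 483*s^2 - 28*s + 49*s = -70*s^3 + 203*s^2 + 21*s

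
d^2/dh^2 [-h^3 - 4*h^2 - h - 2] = -6*h - 8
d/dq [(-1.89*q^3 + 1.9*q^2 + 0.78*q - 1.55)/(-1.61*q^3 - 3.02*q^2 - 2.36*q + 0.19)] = (8.7668*q^4 + 11.4324*q^3 - 10.6922*q^2 - 8.64*q - 3.5098)/(2.5921*q^6 + 9.7244*q^5 + 16.7196*q^4 + 13.6426*q^3 + 4.422*q^2 - 0.8968*q + 0.0361)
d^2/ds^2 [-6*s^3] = -36*s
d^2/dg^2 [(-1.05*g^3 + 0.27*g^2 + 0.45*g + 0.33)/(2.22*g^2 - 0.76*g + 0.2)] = (7.105427357601e-15*g^5 - 3.5527136788005e-15*g^4 + 5.066088*g^3 + 9.996552*g^2 - 4.791456*g + 0.246576)/(10.941048*g^6 - 11.236752*g^5 + 6.803856*g^4 - 2.463616*g^3 + 0.61296*g^2 - 0.0912*g + 0.008)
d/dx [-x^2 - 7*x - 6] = -2*x - 7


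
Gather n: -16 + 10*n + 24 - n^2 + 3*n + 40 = -n^2 + 13*n + 48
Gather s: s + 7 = s + 7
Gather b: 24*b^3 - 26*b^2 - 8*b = 24*b^3 - 26*b^2 - 8*b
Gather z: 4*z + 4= 4*z + 4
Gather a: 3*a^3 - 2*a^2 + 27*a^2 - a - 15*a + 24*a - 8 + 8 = 3*a^3 + 25*a^2 + 8*a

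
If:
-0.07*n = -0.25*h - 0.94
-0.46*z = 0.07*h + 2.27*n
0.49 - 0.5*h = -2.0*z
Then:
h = -3.66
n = 0.35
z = -1.16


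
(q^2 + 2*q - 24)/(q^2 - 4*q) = (q + 6)/q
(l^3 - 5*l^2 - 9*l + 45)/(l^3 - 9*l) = (l - 5)/l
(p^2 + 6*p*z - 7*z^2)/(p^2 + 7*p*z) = (p - z)/p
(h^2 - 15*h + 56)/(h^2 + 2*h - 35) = (h^2 - 15*h + 56)/(h^2 + 2*h - 35)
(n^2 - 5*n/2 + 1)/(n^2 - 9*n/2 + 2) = (n - 2)/(n - 4)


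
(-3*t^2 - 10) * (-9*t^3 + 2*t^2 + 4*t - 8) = 27*t^5 - 6*t^4 + 78*t^3 + 4*t^2 - 40*t + 80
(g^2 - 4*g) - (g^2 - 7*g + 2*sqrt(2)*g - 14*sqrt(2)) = -2*sqrt(2)*g + 3*g + 14*sqrt(2)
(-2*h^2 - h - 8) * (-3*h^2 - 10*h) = 6*h^4 + 23*h^3 + 34*h^2 + 80*h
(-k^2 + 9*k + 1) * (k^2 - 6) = -k^4 + 9*k^3 + 7*k^2 - 54*k - 6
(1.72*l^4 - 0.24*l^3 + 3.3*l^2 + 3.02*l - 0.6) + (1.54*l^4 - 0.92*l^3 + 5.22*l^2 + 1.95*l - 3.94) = 3.26*l^4 - 1.16*l^3 + 8.52*l^2 + 4.97*l - 4.54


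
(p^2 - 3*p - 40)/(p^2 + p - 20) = (p - 8)/(p - 4)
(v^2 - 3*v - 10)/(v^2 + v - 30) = (v + 2)/(v + 6)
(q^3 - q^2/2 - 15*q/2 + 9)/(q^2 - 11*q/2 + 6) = (q^2 + q - 6)/(q - 4)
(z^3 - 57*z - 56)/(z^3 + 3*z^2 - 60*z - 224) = (z + 1)/(z + 4)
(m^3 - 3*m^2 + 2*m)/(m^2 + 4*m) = (m^2 - 3*m + 2)/(m + 4)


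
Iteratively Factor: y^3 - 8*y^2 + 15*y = (y - 5)*(y^2 - 3*y) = (y - 5)*(y - 3)*(y)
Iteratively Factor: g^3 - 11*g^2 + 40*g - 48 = (g - 4)*(g^2 - 7*g + 12) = (g - 4)^2*(g - 3)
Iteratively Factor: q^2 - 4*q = (q)*(q - 4)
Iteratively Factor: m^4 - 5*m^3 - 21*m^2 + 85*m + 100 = (m - 5)*(m^3 - 21*m - 20) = (m - 5)*(m + 1)*(m^2 - m - 20) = (m - 5)^2*(m + 1)*(m + 4)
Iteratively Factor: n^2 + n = (n + 1)*(n)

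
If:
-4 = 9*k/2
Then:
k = -8/9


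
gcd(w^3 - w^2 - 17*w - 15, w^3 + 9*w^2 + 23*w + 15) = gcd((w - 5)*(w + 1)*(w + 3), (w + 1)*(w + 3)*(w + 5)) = w^2 + 4*w + 3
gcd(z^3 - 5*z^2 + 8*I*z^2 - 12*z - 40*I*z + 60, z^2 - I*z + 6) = z + 2*I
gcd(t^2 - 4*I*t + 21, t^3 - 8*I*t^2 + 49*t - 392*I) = t - 7*I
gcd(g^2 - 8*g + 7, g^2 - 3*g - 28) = g - 7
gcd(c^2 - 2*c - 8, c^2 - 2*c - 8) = c^2 - 2*c - 8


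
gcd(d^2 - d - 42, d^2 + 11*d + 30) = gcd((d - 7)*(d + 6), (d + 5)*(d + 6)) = d + 6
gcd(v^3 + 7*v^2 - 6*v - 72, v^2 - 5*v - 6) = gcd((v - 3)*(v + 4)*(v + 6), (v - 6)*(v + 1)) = 1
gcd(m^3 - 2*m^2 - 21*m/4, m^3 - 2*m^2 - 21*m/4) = m^3 - 2*m^2 - 21*m/4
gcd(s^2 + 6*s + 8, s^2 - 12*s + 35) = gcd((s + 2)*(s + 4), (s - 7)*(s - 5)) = 1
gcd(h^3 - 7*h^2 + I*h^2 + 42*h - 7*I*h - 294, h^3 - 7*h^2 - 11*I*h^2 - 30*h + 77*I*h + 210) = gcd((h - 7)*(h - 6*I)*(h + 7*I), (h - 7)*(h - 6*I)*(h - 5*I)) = h^2 + h*(-7 - 6*I) + 42*I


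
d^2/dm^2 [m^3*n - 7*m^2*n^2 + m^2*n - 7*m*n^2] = 2*n*(3*m - 7*n + 1)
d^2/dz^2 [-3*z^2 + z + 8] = -6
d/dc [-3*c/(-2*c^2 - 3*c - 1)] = 3*(1 - 2*c^2)/(4*c^4 + 12*c^3 + 13*c^2 + 6*c + 1)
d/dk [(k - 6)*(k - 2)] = 2*k - 8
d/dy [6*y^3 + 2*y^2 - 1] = 2*y*(9*y + 2)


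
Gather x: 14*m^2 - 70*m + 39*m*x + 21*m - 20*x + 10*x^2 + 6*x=14*m^2 - 49*m + 10*x^2 + x*(39*m - 14)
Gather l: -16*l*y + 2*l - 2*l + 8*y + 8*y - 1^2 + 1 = -16*l*y + 16*y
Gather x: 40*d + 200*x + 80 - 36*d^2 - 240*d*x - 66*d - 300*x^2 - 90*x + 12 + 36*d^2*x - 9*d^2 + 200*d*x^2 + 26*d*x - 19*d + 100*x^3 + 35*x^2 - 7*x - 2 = -45*d^2 - 45*d + 100*x^3 + x^2*(200*d - 265) + x*(36*d^2 - 214*d + 103) + 90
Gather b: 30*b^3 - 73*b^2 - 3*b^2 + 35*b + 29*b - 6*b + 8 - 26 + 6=30*b^3 - 76*b^2 + 58*b - 12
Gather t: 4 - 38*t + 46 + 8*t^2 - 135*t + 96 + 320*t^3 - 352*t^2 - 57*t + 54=320*t^3 - 344*t^2 - 230*t + 200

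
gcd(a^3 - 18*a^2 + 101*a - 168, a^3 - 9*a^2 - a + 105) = a - 7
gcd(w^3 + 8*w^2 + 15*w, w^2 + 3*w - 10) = w + 5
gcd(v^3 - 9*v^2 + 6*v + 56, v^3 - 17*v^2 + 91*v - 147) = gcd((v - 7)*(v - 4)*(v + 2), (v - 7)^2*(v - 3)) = v - 7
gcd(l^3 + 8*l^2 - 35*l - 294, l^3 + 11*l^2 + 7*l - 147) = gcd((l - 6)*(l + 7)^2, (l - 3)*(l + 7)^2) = l^2 + 14*l + 49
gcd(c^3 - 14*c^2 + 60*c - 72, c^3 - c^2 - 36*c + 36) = c - 6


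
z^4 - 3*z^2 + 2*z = z*(z - 1)^2*(z + 2)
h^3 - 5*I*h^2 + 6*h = h*(h - 6*I)*(h + I)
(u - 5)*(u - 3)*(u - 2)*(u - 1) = u^4 - 11*u^3 + 41*u^2 - 61*u + 30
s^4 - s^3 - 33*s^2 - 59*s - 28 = (s - 7)*(s + 1)^2*(s + 4)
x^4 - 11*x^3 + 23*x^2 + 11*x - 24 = (x - 8)*(x - 3)*(x - 1)*(x + 1)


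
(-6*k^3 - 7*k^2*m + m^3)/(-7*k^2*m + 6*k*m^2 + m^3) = (-6*k^3 - 7*k^2*m + m^3)/(m*(-7*k^2 + 6*k*m + m^2))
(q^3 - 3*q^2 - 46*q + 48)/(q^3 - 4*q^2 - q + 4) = (q^2 - 2*q - 48)/(q^2 - 3*q - 4)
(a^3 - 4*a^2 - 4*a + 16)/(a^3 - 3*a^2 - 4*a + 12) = (a - 4)/(a - 3)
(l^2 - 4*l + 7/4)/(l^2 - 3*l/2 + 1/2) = (l - 7/2)/(l - 1)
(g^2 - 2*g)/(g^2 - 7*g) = (g - 2)/(g - 7)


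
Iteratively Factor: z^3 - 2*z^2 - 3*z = (z)*(z^2 - 2*z - 3) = z*(z + 1)*(z - 3)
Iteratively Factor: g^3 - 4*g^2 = (g - 4)*(g^2) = g*(g - 4)*(g)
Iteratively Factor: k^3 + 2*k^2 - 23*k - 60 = (k + 3)*(k^2 - k - 20) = (k + 3)*(k + 4)*(k - 5)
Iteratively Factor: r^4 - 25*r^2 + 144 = (r + 4)*(r^3 - 4*r^2 - 9*r + 36) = (r + 3)*(r + 4)*(r^2 - 7*r + 12) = (r - 4)*(r + 3)*(r + 4)*(r - 3)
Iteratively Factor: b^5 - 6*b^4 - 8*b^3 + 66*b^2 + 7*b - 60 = (b - 4)*(b^4 - 2*b^3 - 16*b^2 + 2*b + 15) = (b - 5)*(b - 4)*(b^3 + 3*b^2 - b - 3) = (b - 5)*(b - 4)*(b - 1)*(b^2 + 4*b + 3) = (b - 5)*(b - 4)*(b - 1)*(b + 3)*(b + 1)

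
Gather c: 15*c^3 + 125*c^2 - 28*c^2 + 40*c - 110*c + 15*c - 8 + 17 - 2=15*c^3 + 97*c^2 - 55*c + 7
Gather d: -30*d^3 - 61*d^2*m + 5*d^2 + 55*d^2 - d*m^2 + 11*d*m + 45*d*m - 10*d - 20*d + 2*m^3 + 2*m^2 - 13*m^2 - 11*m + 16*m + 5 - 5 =-30*d^3 + d^2*(60 - 61*m) + d*(-m^2 + 56*m - 30) + 2*m^3 - 11*m^2 + 5*m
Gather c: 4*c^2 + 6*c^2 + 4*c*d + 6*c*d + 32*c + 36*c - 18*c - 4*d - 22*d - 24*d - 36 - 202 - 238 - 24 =10*c^2 + c*(10*d + 50) - 50*d - 500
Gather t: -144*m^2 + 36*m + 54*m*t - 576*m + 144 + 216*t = -144*m^2 - 540*m + t*(54*m + 216) + 144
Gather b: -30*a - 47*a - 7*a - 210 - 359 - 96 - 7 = -84*a - 672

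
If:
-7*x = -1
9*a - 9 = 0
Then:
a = 1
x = 1/7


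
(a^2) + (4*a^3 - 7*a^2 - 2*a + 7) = 4*a^3 - 6*a^2 - 2*a + 7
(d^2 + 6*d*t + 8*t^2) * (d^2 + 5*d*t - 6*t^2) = d^4 + 11*d^3*t + 32*d^2*t^2 + 4*d*t^3 - 48*t^4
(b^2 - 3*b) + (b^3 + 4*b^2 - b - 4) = b^3 + 5*b^2 - 4*b - 4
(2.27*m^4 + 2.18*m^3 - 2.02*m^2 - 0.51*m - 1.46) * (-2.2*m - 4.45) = -4.994*m^5 - 14.8975*m^4 - 5.257*m^3 + 10.111*m^2 + 5.4815*m + 6.497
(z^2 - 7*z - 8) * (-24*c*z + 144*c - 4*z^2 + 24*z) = -24*c*z^3 + 312*c*z^2 - 816*c*z - 1152*c - 4*z^4 + 52*z^3 - 136*z^2 - 192*z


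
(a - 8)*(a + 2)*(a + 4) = a^3 - 2*a^2 - 40*a - 64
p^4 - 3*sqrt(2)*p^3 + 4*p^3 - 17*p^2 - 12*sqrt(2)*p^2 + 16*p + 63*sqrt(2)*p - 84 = (p - 3)*(p + 7)*(p - 2*sqrt(2))*(p - sqrt(2))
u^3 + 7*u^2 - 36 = (u - 2)*(u + 3)*(u + 6)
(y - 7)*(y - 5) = y^2 - 12*y + 35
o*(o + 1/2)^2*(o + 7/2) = o^4 + 9*o^3/2 + 15*o^2/4 + 7*o/8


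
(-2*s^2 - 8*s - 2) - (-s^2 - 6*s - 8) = -s^2 - 2*s + 6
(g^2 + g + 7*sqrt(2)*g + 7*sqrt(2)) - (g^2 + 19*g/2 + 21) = -17*g/2 + 7*sqrt(2)*g - 21 + 7*sqrt(2)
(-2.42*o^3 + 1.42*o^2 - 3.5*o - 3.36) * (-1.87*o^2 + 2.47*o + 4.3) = 4.5254*o^5 - 8.6328*o^4 - 0.353599999999998*o^3 + 3.7442*o^2 - 23.3492*o - 14.448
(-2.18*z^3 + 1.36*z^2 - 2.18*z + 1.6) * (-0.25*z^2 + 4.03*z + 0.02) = 0.545*z^5 - 9.1254*z^4 + 5.9822*z^3 - 9.1582*z^2 + 6.4044*z + 0.032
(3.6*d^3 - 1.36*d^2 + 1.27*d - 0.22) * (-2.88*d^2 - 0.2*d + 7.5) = -10.368*d^5 + 3.1968*d^4 + 23.6144*d^3 - 9.8204*d^2 + 9.569*d - 1.65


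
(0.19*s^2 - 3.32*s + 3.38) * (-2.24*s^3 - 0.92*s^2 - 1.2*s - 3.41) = -0.4256*s^5 + 7.262*s^4 - 4.7448*s^3 + 0.2265*s^2 + 7.2652*s - 11.5258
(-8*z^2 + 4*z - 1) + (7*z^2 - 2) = -z^2 + 4*z - 3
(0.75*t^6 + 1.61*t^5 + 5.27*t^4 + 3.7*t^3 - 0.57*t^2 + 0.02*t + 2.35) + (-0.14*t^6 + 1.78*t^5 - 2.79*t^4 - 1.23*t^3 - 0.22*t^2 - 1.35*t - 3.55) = 0.61*t^6 + 3.39*t^5 + 2.48*t^4 + 2.47*t^3 - 0.79*t^2 - 1.33*t - 1.2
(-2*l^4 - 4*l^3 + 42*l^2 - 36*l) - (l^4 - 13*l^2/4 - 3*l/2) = -3*l^4 - 4*l^3 + 181*l^2/4 - 69*l/2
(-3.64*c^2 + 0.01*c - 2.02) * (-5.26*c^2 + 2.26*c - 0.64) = 19.1464*c^4 - 8.279*c^3 + 12.9774*c^2 - 4.5716*c + 1.2928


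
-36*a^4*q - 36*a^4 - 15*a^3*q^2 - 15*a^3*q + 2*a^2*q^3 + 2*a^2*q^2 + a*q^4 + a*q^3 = (-4*a + q)*(3*a + q)^2*(a*q + a)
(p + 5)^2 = p^2 + 10*p + 25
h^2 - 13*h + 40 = (h - 8)*(h - 5)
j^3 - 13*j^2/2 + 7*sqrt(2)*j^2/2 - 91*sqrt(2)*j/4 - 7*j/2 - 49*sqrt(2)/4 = (j - 7)*(j + 1/2)*(j + 7*sqrt(2)/2)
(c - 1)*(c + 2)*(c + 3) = c^3 + 4*c^2 + c - 6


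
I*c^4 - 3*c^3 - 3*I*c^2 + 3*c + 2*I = (c + 1)*(c + I)*(c + 2*I)*(I*c - I)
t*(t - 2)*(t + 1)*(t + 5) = t^4 + 4*t^3 - 7*t^2 - 10*t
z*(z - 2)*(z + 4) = z^3 + 2*z^2 - 8*z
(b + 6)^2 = b^2 + 12*b + 36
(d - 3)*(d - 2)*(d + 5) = d^3 - 19*d + 30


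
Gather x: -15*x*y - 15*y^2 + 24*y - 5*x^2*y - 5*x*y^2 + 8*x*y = -5*x^2*y + x*(-5*y^2 - 7*y) - 15*y^2 + 24*y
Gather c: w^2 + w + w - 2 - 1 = w^2 + 2*w - 3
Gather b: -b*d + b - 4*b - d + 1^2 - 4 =b*(-d - 3) - d - 3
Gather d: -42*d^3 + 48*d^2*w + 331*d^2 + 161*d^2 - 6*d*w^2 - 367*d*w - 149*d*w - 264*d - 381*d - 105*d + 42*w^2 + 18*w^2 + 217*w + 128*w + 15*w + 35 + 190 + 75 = -42*d^3 + d^2*(48*w + 492) + d*(-6*w^2 - 516*w - 750) + 60*w^2 + 360*w + 300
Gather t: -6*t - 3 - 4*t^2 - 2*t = -4*t^2 - 8*t - 3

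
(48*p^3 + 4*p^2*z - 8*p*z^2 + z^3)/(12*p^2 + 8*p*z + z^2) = (24*p^2 - 10*p*z + z^2)/(6*p + z)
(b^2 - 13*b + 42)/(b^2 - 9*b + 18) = (b - 7)/(b - 3)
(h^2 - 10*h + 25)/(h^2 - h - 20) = (h - 5)/(h + 4)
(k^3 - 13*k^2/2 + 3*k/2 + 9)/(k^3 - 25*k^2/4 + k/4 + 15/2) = 2*(2*k - 3)/(4*k - 5)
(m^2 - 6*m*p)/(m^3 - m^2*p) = (m - 6*p)/(m*(m - p))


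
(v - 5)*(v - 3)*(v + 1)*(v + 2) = v^4 - 5*v^3 - 7*v^2 + 29*v + 30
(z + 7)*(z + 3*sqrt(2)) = z^2 + 3*sqrt(2)*z + 7*z + 21*sqrt(2)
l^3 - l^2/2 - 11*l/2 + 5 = (l - 2)*(l - 1)*(l + 5/2)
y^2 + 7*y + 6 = (y + 1)*(y + 6)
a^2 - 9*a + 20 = (a - 5)*(a - 4)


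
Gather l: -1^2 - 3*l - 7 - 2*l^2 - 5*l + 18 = -2*l^2 - 8*l + 10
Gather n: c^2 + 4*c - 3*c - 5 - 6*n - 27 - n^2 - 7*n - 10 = c^2 + c - n^2 - 13*n - 42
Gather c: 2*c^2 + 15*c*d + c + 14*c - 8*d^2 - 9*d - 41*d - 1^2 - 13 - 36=2*c^2 + c*(15*d + 15) - 8*d^2 - 50*d - 50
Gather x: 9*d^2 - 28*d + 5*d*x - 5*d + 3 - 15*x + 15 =9*d^2 - 33*d + x*(5*d - 15) + 18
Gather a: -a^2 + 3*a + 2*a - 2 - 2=-a^2 + 5*a - 4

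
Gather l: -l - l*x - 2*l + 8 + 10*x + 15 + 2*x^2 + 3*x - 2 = l*(-x - 3) + 2*x^2 + 13*x + 21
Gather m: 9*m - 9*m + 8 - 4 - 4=0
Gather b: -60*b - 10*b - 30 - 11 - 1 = -70*b - 42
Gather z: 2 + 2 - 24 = -20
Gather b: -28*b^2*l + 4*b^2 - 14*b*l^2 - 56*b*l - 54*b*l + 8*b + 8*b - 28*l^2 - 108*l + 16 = b^2*(4 - 28*l) + b*(-14*l^2 - 110*l + 16) - 28*l^2 - 108*l + 16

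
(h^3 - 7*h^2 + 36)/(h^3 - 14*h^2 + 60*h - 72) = (h^2 - h - 6)/(h^2 - 8*h + 12)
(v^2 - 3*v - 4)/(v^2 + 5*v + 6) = (v^2 - 3*v - 4)/(v^2 + 5*v + 6)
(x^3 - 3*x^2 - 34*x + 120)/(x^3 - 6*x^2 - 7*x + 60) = (x + 6)/(x + 3)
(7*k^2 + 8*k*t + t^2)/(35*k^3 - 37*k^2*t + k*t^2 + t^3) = (k + t)/(5*k^2 - 6*k*t + t^2)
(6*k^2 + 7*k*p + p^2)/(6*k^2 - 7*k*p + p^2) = (6*k^2 + 7*k*p + p^2)/(6*k^2 - 7*k*p + p^2)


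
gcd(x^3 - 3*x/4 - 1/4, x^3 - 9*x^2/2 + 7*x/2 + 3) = x + 1/2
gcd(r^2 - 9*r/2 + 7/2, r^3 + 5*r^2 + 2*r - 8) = r - 1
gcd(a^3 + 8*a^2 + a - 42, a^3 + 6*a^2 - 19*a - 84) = a^2 + 10*a + 21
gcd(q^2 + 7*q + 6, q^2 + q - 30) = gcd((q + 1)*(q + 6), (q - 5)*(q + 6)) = q + 6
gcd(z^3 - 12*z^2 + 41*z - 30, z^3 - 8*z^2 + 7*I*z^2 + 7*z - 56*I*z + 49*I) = z - 1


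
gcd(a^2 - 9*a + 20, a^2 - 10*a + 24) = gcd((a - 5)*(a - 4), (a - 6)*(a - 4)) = a - 4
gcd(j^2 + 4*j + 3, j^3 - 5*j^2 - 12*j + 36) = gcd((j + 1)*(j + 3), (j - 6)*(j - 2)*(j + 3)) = j + 3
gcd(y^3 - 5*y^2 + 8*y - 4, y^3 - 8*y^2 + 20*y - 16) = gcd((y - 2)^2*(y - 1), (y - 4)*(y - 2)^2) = y^2 - 4*y + 4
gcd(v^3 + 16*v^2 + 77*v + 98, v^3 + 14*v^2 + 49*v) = v^2 + 14*v + 49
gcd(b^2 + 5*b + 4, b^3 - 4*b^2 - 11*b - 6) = b + 1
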